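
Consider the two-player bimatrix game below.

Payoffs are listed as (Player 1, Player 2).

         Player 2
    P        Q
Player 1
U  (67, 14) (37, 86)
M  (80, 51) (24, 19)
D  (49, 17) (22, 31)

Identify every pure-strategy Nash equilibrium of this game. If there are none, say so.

(U, Q) and (M, P)

Player 1 against P: payoffs 67, 80, 49 → best response M.
Player 1 against Q: payoffs 37, 24, 22 → best response U.
Player 2 against U: payoffs 14, 86 → best response Q.
Player 2 against M: payoffs 51, 19 → best response P.
Player 2 against D: payoffs 17, 31 → best response Q.
Mutual best responses: (U, Q); (M, P).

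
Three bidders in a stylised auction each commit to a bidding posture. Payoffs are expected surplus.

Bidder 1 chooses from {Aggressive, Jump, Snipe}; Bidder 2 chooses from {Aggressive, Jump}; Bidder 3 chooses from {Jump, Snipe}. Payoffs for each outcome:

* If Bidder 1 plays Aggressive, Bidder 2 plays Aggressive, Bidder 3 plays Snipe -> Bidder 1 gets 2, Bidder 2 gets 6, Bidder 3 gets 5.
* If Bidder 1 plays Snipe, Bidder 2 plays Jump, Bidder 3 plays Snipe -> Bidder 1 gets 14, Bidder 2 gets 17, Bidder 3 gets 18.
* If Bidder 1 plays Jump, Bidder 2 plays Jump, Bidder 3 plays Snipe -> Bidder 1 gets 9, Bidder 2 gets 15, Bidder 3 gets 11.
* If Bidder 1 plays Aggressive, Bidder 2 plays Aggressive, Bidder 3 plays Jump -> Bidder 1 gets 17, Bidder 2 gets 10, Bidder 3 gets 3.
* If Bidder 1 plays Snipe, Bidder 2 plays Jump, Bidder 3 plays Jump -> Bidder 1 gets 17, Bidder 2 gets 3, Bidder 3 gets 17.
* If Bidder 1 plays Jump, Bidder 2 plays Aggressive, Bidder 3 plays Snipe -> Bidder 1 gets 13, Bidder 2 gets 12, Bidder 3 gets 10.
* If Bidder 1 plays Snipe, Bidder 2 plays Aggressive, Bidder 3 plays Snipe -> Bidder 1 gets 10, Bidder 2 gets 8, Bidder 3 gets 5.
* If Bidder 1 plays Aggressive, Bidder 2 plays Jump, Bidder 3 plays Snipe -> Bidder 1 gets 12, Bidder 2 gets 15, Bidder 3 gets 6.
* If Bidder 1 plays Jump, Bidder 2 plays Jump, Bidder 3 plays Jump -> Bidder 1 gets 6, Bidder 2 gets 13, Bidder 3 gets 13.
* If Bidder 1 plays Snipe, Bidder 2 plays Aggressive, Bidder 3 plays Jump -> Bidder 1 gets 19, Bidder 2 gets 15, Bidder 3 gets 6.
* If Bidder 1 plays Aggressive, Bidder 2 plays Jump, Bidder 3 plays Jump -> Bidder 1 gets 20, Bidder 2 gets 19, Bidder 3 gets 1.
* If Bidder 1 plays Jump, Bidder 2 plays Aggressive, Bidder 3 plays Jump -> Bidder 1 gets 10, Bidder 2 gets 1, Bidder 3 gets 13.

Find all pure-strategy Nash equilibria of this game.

For each player, find the best response to each opponent profile; mutual best responses are the pure NE.
Bidder 1 against (Aggressive, Jump): payoffs 17, 10, 19 → best response Snipe.
Bidder 1 against (Aggressive, Snipe): payoffs 2, 13, 10 → best response Jump.
Bidder 1 against (Jump, Jump): payoffs 20, 6, 17 → best response Aggressive.
Bidder 1 against (Jump, Snipe): payoffs 12, 9, 14 → best response Snipe.
Bidder 2 against (Aggressive, Jump): payoffs 10, 19 → best response Jump.
Bidder 2 against (Aggressive, Snipe): payoffs 6, 15 → best response Jump.
Bidder 2 against (Jump, Jump): payoffs 1, 13 → best response Jump.
Bidder 2 against (Jump, Snipe): payoffs 12, 15 → best response Jump.
Bidder 2 against (Snipe, Jump): payoffs 15, 3 → best response Aggressive.
Bidder 2 against (Snipe, Snipe): payoffs 8, 17 → best response Jump.
Bidder 3 against (Aggressive, Aggressive): payoffs 3, 5 → best response Snipe.
Bidder 3 against (Aggressive, Jump): payoffs 1, 6 → best response Snipe.
Bidder 3 against (Jump, Aggressive): payoffs 13, 10 → best response Jump.
Bidder 3 against (Jump, Jump): payoffs 13, 11 → best response Jump.
Bidder 3 against (Snipe, Aggressive): payoffs 6, 5 → best response Jump.
Bidder 3 against (Snipe, Jump): payoffs 17, 18 → best response Snipe.
Mutual best responses: (Snipe, Aggressive, Jump); (Snipe, Jump, Snipe).

Pure-strategy Nash equilibria: (Snipe, Aggressive, Jump); (Snipe, Jump, Snipe)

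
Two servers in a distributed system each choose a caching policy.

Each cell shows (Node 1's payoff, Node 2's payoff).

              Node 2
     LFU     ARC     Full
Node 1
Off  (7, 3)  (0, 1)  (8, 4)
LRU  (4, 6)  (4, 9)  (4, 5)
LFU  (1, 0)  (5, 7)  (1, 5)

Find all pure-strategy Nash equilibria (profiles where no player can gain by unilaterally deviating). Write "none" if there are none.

Node 1 against LFU: payoffs 7, 4, 1 → best response Off.
Node 1 against ARC: payoffs 0, 4, 5 → best response LFU.
Node 1 against Full: payoffs 8, 4, 1 → best response Off.
Node 2 against Off: payoffs 3, 1, 4 → best response Full.
Node 2 against LRU: payoffs 6, 9, 5 → best response ARC.
Node 2 against LFU: payoffs 0, 7, 5 → best response ARC.
Mutual best responses: (Off, Full); (LFU, ARC).

The pure Nash equilibria are (Off, Full) and (LFU, ARC).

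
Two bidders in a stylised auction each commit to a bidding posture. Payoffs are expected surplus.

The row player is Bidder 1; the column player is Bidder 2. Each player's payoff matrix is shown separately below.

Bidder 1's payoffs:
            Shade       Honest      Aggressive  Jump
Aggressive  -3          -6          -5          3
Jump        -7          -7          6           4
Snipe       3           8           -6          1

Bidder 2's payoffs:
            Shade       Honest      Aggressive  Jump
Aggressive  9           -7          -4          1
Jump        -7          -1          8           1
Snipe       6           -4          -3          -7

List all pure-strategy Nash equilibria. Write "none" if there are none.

(Jump, Aggressive); (Snipe, Shade)

(Aggressive, Shade): Bidder 1 can switch to Snipe (-3 → 3). Not NE.
(Aggressive, Honest): Bidder 1 can switch to Snipe (-6 → 8). Not NE.
(Aggressive, Aggressive): Bidder 1 can switch to Jump (-5 → 6). Not NE.
(Aggressive, Jump): Bidder 1 can switch to Jump (3 → 4). Not NE.
(Jump, Shade): Bidder 1 can switch to Aggressive (-7 → -3). Not NE.
(Jump, Honest): Bidder 1 can switch to Aggressive (-7 → -6). Not NE.
(Jump, Aggressive): Bidder 1 gets 6, best alternative -5; Bidder 2 gets 8, best alternative 1. No profitable deviation — NE.
(Jump, Jump): Bidder 2 can switch to Aggressive (1 → 8). Not NE.
(Snipe, Shade): Bidder 1 gets 3, best alternative -3; Bidder 2 gets 6, best alternative -3. No profitable deviation — NE.
(Snipe, Honest): Bidder 2 can switch to Shade (-4 → 6). Not NE.
(The remaining 2 profiles each have a profitable deviation by the same check.)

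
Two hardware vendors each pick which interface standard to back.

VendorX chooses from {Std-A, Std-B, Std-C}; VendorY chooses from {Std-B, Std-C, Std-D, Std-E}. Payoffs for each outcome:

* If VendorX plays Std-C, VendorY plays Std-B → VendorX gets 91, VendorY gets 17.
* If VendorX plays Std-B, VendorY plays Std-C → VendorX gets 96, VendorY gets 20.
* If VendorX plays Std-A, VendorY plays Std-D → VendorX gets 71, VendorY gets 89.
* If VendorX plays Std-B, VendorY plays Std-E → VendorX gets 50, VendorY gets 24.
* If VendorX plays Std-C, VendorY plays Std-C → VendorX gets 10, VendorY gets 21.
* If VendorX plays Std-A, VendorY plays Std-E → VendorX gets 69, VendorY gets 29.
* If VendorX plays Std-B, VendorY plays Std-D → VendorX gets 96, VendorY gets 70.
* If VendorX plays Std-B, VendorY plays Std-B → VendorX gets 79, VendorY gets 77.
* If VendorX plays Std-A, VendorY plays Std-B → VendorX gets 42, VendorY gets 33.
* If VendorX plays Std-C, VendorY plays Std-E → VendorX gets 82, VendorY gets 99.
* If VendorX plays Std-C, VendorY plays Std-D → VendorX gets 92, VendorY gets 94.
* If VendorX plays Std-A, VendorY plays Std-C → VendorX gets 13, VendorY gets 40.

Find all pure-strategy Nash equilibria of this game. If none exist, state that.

The unique pure-strategy Nash equilibrium is (Std-C, Std-E).

For each strategy profile, look for a profitable unilateral deviation.
(Std-A, Std-B): VendorX can switch to Std-B (42 → 79). Not NE.
(Std-A, Std-C): VendorX can switch to Std-B (13 → 96). Not NE.
(Std-A, Std-D): VendorX can switch to Std-B (71 → 96). Not NE.
(Std-A, Std-E): VendorX can switch to Std-C (69 → 82). Not NE.
(Std-B, Std-B): VendorX can switch to Std-C (79 → 91). Not NE.
(Std-B, Std-C): VendorY can switch to Std-B (20 → 77). Not NE.
(Std-B, Std-D): VendorY can switch to Std-B (70 → 77). Not NE.
(Std-B, Std-E): VendorX can switch to Std-A (50 → 69). Not NE.
(Std-C, Std-E): VendorX gets 82, best alternative 69; VendorY gets 99, best alternative 94. No profitable deviation — NE.
(The remaining 3 profiles each have a profitable deviation by the same check.)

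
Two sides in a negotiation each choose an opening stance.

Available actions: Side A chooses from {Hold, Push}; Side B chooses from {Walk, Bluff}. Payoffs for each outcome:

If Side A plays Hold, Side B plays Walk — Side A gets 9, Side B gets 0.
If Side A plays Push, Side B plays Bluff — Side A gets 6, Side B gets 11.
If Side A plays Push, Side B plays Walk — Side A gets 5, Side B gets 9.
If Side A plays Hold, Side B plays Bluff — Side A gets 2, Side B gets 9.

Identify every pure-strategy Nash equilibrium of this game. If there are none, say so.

The unique pure-strategy Nash equilibrium is (Push, Bluff).

Side A against Walk: payoffs 9, 5 → best response Hold.
Side A against Bluff: payoffs 2, 6 → best response Push.
Side B against Hold: payoffs 0, 9 → best response Bluff.
Side B against Push: payoffs 9, 11 → best response Bluff.
Mutual best responses: (Push, Bluff).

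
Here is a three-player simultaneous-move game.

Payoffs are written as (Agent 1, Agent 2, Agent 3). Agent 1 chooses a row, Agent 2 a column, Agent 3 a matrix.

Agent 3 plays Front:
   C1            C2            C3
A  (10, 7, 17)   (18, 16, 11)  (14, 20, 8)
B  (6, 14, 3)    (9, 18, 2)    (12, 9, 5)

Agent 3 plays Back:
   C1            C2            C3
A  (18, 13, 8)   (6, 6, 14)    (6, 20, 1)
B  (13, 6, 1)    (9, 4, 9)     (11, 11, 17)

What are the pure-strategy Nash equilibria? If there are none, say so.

The pure Nash equilibria are (A, C3, Front); (B, C3, Back).

(A, C1, Front): Agent 2 can switch to C2 (7 → 16). Not NE.
(A, C1, Back): Agent 2 can switch to C3 (13 → 20). Not NE.
(A, C2, Front): Agent 2 can switch to C3 (16 → 20). Not NE.
(A, C2, Back): Agent 1 can switch to B (6 → 9). Not NE.
(A, C3, Front): Agent 1 gets 14, best alternative 12; Agent 2 gets 20, best alternative 16; Agent 3 gets 8, best alternative 1. No profitable deviation — NE.
(A, C3, Back): Agent 1 can switch to B (6 → 11). Not NE.
(B, C1, Front): Agent 1 can switch to A (6 → 10). Not NE.
(B, C3, Back): Agent 1 gets 11, best alternative 6; Agent 2 gets 11, best alternative 6; Agent 3 gets 17, best alternative 5. No profitable deviation — NE.
(The remaining 4 profiles each have a profitable deviation by the same check.)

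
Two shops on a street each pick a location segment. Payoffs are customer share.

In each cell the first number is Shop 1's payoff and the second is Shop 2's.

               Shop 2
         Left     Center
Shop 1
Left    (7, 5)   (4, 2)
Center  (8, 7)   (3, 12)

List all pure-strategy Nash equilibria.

This game has no pure Nash equilibrium.

Shop 1 against Left: payoffs 7, 8 → best response Center.
Shop 1 against Center: payoffs 4, 3 → best response Left.
Shop 2 against Left: payoffs 5, 2 → best response Left.
Shop 2 against Center: payoffs 7, 12 → best response Center.
No profile is a mutual best response for all players.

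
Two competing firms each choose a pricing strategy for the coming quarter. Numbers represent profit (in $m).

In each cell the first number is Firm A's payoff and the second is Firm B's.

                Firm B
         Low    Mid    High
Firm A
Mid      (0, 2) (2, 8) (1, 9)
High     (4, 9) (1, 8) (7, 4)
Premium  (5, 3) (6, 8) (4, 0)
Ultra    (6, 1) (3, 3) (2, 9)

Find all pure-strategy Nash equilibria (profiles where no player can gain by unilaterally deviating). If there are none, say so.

(Mid, Low): Firm A can switch to High (0 → 4). Not NE.
(Mid, Mid): Firm A can switch to Premium (2 → 6). Not NE.
(Mid, High): Firm A can switch to High (1 → 7). Not NE.
(High, Low): Firm A can switch to Premium (4 → 5). Not NE.
(High, Mid): Firm A can switch to Mid (1 → 2). Not NE.
(High, High): Firm B can switch to Low (4 → 9). Not NE.
(Premium, Low): Firm A can switch to Ultra (5 → 6). Not NE.
(Premium, Mid): Firm A gets 6, best alternative 3; Firm B gets 8, best alternative 3. No profitable deviation — NE.
(Premium, High): Firm A can switch to High (4 → 7). Not NE.
(Ultra, Low): Firm B can switch to Mid (1 → 3). Not NE.
(Ultra, Mid): Firm A can switch to Premium (3 → 6). Not NE.
(The remaining 1 profile has a profitable deviation by the same check.)

The unique pure-strategy Nash equilibrium is (Premium, Mid).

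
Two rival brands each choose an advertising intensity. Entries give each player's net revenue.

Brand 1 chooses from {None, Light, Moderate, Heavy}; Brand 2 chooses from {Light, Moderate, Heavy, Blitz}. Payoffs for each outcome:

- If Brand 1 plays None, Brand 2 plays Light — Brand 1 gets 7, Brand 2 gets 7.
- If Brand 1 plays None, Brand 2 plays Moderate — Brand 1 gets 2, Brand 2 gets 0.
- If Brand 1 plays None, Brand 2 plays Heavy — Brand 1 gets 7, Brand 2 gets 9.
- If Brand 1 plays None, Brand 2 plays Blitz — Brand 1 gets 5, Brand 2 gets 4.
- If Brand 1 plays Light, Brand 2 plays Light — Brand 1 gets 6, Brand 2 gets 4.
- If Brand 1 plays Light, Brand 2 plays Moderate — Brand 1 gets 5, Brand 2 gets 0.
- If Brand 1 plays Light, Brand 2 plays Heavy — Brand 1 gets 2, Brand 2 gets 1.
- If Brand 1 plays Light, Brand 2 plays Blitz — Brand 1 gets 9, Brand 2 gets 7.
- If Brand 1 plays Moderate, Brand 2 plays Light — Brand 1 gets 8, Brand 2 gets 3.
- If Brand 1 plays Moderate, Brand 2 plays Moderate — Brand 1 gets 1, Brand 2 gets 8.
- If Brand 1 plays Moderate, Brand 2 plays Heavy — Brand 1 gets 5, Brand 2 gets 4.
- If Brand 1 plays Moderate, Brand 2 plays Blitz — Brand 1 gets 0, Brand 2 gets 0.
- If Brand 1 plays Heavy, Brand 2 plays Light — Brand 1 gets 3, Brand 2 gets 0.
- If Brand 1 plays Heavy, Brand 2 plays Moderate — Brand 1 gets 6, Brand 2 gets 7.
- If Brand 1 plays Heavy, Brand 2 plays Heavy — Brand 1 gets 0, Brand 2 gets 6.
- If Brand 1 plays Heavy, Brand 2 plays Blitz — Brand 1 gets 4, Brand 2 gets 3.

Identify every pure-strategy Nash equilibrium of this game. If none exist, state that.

Pure-strategy Nash equilibria: (None, Heavy), (Light, Blitz), (Heavy, Moderate)

Brand 1 against Light: payoffs 7, 6, 8, 3 → best response Moderate.
Brand 1 against Moderate: payoffs 2, 5, 1, 6 → best response Heavy.
Brand 1 against Heavy: payoffs 7, 2, 5, 0 → best response None.
Brand 1 against Blitz: payoffs 5, 9, 0, 4 → best response Light.
Brand 2 against None: payoffs 7, 0, 9, 4 → best response Heavy.
Brand 2 against Light: payoffs 4, 0, 1, 7 → best response Blitz.
Brand 2 against Moderate: payoffs 3, 8, 4, 0 → best response Moderate.
Brand 2 against Heavy: payoffs 0, 7, 6, 3 → best response Moderate.
Mutual best responses: (None, Heavy); (Light, Blitz); (Heavy, Moderate).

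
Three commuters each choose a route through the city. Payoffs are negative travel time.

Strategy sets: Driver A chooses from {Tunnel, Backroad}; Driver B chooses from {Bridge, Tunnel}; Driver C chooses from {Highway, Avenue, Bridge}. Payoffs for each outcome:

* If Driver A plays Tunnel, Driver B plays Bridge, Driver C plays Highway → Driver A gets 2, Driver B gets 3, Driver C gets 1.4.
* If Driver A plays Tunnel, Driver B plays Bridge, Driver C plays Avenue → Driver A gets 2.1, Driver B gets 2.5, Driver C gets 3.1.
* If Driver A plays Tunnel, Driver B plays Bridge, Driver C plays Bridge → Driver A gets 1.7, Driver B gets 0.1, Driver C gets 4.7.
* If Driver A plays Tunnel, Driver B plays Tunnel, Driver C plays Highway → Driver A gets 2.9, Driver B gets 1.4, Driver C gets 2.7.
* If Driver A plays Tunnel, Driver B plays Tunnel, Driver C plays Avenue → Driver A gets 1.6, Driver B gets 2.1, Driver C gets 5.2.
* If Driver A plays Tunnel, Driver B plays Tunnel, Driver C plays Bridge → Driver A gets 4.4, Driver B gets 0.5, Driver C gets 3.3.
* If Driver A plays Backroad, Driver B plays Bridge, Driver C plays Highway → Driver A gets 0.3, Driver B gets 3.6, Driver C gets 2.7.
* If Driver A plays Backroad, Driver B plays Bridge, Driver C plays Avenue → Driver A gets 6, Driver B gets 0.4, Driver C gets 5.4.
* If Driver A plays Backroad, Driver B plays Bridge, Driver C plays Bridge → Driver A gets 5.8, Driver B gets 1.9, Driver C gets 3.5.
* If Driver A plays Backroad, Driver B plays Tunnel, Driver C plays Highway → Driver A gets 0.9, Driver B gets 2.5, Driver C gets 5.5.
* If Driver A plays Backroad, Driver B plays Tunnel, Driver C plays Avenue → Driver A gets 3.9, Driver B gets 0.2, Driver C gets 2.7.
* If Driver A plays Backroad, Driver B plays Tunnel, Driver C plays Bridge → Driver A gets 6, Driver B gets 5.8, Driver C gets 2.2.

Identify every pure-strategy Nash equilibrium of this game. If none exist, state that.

(Tunnel, Bridge, Highway): Driver C can switch to Avenue (1.4 → 3.1). Not NE.
(Tunnel, Bridge, Avenue): Driver A can switch to Backroad (2.1 → 6). Not NE.
(Tunnel, Bridge, Bridge): Driver A can switch to Backroad (1.7 → 5.8). Not NE.
(Tunnel, Tunnel, Highway): Driver B can switch to Bridge (1.4 → 3). Not NE.
(Tunnel, Tunnel, Avenue): Driver A can switch to Backroad (1.6 → 3.9). Not NE.
(Tunnel, Tunnel, Bridge): Driver A can switch to Backroad (4.4 → 6). Not NE.
(Backroad, Bridge, Highway): Driver A can switch to Tunnel (0.3 → 2). Not NE.
(Backroad, Bridge, Avenue): Driver A gets 6, best alternative 2.1; Driver B gets 0.4, best alternative 0.2; Driver C gets 5.4, best alternative 3.5. No profitable deviation — NE.
(Backroad, Bridge, Bridge): Driver B can switch to Tunnel (1.9 → 5.8). Not NE.
(The remaining 3 profiles each have a profitable deviation by the same check.)

Pure NE: (Backroad, Bridge, Avenue)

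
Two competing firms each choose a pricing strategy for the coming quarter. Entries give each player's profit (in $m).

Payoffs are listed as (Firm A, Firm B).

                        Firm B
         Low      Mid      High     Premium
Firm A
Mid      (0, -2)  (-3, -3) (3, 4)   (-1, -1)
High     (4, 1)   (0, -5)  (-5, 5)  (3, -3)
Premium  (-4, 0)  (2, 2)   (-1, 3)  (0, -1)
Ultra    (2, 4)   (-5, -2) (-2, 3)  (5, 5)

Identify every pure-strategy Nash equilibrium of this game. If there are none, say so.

(Mid, High), (Ultra, Premium)

For each player, find the best response to each opponent profile; mutual best responses are the pure NE.
Firm A against Low: payoffs 0, 4, -4, 2 → best response High.
Firm A against Mid: payoffs -3, 0, 2, -5 → best response Premium.
Firm A against High: payoffs 3, -5, -1, -2 → best response Mid.
Firm A against Premium: payoffs -1, 3, 0, 5 → best response Ultra.
Firm B against Mid: payoffs -2, -3, 4, -1 → best response High.
Firm B against High: payoffs 1, -5, 5, -3 → best response High.
Firm B against Premium: payoffs 0, 2, 3, -1 → best response High.
Firm B against Ultra: payoffs 4, -2, 3, 5 → best response Premium.
Mutual best responses: (Mid, High); (Ultra, Premium).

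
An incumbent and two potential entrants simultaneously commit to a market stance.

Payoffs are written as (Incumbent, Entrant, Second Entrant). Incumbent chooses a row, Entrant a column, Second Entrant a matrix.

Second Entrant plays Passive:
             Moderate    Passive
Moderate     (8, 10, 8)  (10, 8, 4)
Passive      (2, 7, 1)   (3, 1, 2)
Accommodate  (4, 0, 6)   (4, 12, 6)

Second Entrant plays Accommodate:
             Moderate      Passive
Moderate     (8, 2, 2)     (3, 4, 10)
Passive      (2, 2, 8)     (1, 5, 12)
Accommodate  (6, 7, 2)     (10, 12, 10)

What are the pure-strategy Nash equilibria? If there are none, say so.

For each strategy profile, look for a profitable unilateral deviation.
(Moderate, Moderate, Passive): Incumbent gets 8, best alternative 4; Entrant gets 10, best alternative 8; Second Entrant gets 8, best alternative 2. No profitable deviation — NE.
(Moderate, Moderate, Accommodate): Entrant can switch to Passive (2 → 4). Not NE.
(Moderate, Passive, Passive): Entrant can switch to Moderate (8 → 10). Not NE.
(Moderate, Passive, Accommodate): Incumbent can switch to Accommodate (3 → 10). Not NE.
(Passive, Moderate, Passive): Incumbent can switch to Moderate (2 → 8). Not NE.
(Passive, Moderate, Accommodate): Incumbent can switch to Moderate (2 → 8). Not NE.
(Passive, Passive, Passive): Incumbent can switch to Moderate (3 → 10). Not NE.
(Passive, Passive, Accommodate): Incumbent can switch to Moderate (1 → 3). Not NE.
(Accommodate, Moderate, Passive): Incumbent can switch to Moderate (4 → 8). Not NE.
(Accommodate, Moderate, Accommodate): Incumbent can switch to Moderate (6 → 8). Not NE.
(Accommodate, Passive, Passive): Incumbent can switch to Moderate (4 → 10). Not NE.
(Accommodate, Passive, Accommodate): Incumbent gets 10, best alternative 3; Entrant gets 12, best alternative 7; Second Entrant gets 10, best alternative 6. No profitable deviation — NE.

Pure-strategy Nash equilibria: (Moderate, Moderate, Passive), (Accommodate, Passive, Accommodate)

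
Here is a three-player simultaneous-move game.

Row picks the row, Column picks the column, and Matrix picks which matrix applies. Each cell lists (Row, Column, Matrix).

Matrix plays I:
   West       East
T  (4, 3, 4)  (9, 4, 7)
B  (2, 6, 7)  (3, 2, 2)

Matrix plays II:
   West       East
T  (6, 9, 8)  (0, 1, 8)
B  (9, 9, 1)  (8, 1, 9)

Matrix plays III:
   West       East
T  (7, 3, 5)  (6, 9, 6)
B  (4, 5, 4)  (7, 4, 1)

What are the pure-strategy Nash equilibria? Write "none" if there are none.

(T, West, I): Column can switch to East (3 → 4). Not NE.
(T, West, II): Row can switch to B (6 → 9). Not NE.
(T, West, III): Column can switch to East (3 → 9). Not NE.
(T, East, I): Matrix can switch to II (7 → 8). Not NE.
(T, East, II): Row can switch to B (0 → 8). Not NE.
(T, East, III): Row can switch to B (6 → 7). Not NE.
(The remaining 6 profiles each have a profitable deviation by the same check.)

No pure-strategy Nash equilibrium.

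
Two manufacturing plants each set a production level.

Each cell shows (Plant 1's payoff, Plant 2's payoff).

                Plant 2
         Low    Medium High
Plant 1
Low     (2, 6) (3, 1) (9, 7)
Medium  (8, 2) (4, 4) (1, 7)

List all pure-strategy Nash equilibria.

Check each profile: it is a Nash equilibrium iff no player can strictly gain by switching unilaterally.
(Low, Low): Plant 1 can switch to Medium (2 → 8). Not NE.
(Low, Medium): Plant 1 can switch to Medium (3 → 4). Not NE.
(Low, High): Plant 1 gets 9, best alternative 1; Plant 2 gets 7, best alternative 6. No profitable deviation — NE.
(Medium, Low): Plant 2 can switch to Medium (2 → 4). Not NE.
(Medium, Medium): Plant 2 can switch to High (4 → 7). Not NE.
(Medium, High): Plant 1 can switch to Low (1 → 9). Not NE.

(Low, High)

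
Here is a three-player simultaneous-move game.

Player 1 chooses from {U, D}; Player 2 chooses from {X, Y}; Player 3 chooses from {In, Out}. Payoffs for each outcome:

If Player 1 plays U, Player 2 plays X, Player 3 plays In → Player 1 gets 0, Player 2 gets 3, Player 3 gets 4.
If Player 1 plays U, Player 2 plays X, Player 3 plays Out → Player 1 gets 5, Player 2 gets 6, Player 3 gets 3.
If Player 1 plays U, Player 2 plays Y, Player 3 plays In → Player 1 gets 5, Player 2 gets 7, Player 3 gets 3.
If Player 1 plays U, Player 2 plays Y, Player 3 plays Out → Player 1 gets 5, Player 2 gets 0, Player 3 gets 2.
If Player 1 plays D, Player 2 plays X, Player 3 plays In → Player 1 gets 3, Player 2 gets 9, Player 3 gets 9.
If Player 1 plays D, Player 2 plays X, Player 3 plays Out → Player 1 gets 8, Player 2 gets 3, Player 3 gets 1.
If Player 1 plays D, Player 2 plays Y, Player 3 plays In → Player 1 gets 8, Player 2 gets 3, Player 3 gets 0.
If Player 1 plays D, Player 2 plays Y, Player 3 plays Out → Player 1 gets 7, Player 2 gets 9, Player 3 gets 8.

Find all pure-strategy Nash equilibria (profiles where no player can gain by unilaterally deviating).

(U, X, In): Player 1 can switch to D (0 → 3). Not NE.
(U, X, Out): Player 1 can switch to D (5 → 8). Not NE.
(U, Y, In): Player 1 can switch to D (5 → 8). Not NE.
(U, Y, Out): Player 1 can switch to D (5 → 7). Not NE.
(D, X, In): Player 1 gets 3, best alternative 0; Player 2 gets 9, best alternative 3; Player 3 gets 9, best alternative 1. No profitable deviation — NE.
(D, X, Out): Player 2 can switch to Y (3 → 9). Not NE.
(D, Y, In): Player 2 can switch to X (3 → 9). Not NE.
(D, Y, Out): Player 1 gets 7, best alternative 5; Player 2 gets 9, best alternative 3; Player 3 gets 8, best alternative 0. No profitable deviation — NE.

(D, X, In), (D, Y, Out)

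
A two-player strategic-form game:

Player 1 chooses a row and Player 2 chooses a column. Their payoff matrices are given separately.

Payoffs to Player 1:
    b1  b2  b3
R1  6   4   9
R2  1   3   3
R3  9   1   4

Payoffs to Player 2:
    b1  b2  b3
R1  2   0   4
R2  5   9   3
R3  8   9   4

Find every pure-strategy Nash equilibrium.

(R1, b3)

For each player, find the best response to each opponent profile; mutual best responses are the pure NE.
Player 1 against b1: payoffs 6, 1, 9 → best response R3.
Player 1 against b2: payoffs 4, 3, 1 → best response R1.
Player 1 against b3: payoffs 9, 3, 4 → best response R1.
Player 2 against R1: payoffs 2, 0, 4 → best response b3.
Player 2 against R2: payoffs 5, 9, 3 → best response b2.
Player 2 against R3: payoffs 8, 9, 4 → best response b2.
Mutual best responses: (R1, b3).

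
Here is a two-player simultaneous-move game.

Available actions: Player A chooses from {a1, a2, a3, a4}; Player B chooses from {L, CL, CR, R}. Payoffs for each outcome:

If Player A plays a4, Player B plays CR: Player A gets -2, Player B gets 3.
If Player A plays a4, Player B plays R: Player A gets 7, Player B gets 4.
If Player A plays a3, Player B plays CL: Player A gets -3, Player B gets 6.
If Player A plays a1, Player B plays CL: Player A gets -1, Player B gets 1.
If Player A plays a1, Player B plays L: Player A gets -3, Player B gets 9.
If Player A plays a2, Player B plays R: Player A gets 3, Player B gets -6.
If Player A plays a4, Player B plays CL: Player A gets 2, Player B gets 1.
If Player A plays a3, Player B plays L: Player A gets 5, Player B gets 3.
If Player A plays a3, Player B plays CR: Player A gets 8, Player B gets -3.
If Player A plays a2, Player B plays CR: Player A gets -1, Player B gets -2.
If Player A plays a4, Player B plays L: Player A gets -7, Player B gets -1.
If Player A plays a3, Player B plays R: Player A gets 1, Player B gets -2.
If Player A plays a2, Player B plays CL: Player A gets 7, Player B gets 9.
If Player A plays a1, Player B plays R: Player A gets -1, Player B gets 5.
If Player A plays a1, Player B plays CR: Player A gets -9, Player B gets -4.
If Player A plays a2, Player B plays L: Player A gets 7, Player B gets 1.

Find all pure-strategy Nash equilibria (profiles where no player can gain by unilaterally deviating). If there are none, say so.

Pure-strategy Nash equilibria: (a2, CL), (a4, R)

Player A against L: payoffs -3, 7, 5, -7 → best response a2.
Player A against CL: payoffs -1, 7, -3, 2 → best response a2.
Player A against CR: payoffs -9, -1, 8, -2 → best response a3.
Player A against R: payoffs -1, 3, 1, 7 → best response a4.
Player B against a1: payoffs 9, 1, -4, 5 → best response L.
Player B against a2: payoffs 1, 9, -2, -6 → best response CL.
Player B against a3: payoffs 3, 6, -3, -2 → best response CL.
Player B against a4: payoffs -1, 1, 3, 4 → best response R.
Mutual best responses: (a2, CL); (a4, R).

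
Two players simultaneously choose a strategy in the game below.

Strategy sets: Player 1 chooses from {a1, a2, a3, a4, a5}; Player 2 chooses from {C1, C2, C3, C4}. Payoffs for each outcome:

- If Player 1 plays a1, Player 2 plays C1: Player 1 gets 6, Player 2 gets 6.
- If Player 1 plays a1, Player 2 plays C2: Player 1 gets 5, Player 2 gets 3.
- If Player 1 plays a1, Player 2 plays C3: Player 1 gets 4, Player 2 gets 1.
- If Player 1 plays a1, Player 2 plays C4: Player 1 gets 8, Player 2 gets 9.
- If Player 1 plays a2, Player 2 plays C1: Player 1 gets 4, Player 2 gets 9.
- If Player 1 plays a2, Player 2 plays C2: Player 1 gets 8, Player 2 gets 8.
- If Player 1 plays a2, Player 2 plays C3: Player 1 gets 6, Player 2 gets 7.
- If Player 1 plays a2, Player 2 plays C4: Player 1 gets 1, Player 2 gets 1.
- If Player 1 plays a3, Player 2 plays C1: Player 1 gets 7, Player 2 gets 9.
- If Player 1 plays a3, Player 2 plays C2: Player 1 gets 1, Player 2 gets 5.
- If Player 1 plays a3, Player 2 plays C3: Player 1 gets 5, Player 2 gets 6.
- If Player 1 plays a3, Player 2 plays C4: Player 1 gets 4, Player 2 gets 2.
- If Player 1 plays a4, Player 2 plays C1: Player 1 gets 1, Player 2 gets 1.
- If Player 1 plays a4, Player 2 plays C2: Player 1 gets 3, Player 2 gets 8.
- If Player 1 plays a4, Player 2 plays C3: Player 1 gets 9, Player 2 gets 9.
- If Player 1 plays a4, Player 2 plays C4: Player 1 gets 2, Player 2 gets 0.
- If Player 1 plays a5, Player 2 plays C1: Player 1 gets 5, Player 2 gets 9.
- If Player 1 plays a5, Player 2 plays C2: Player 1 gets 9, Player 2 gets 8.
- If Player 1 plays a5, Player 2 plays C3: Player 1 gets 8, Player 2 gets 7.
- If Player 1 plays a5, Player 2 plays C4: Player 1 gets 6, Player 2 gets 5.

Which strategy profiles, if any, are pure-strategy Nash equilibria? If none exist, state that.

Check each profile: it is a Nash equilibrium iff no player can strictly gain by switching unilaterally.
(a1, C1): Player 1 can switch to a3 (6 → 7). Not NE.
(a1, C2): Player 1 can switch to a2 (5 → 8). Not NE.
(a1, C3): Player 1 can switch to a2 (4 → 6). Not NE.
(a1, C4): Player 1 gets 8, best alternative 6; Player 2 gets 9, best alternative 6. No profitable deviation — NE.
(a2, C1): Player 1 can switch to a1 (4 → 6). Not NE.
(a2, C2): Player 1 can switch to a5 (8 → 9). Not NE.
(a2, C3): Player 1 can switch to a4 (6 → 9). Not NE.
(a3, C1): Player 1 gets 7, best alternative 6; Player 2 gets 9, best alternative 6. No profitable deviation — NE.
(a4, C3): Player 1 gets 9, best alternative 8; Player 2 gets 9, best alternative 8. No profitable deviation — NE.
(The remaining 11 profiles each have a profitable deviation by the same check.)

(a1, C4) and (a3, C1) and (a4, C3)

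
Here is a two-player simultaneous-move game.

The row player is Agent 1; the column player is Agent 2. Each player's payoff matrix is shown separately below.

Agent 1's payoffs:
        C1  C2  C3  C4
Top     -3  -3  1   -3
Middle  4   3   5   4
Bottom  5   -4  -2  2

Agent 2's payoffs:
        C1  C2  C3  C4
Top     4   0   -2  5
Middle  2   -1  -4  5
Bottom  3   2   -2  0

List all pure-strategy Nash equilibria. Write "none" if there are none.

The pure Nash equilibria are (Middle, C4); (Bottom, C1).

(Top, C1): Agent 1 can switch to Middle (-3 → 4). Not NE.
(Top, C2): Agent 1 can switch to Middle (-3 → 3). Not NE.
(Top, C3): Agent 1 can switch to Middle (1 → 5). Not NE.
(Top, C4): Agent 1 can switch to Middle (-3 → 4). Not NE.
(Middle, C1): Agent 1 can switch to Bottom (4 → 5). Not NE.
(Middle, C2): Agent 2 can switch to C1 (-1 → 2). Not NE.
(Middle, C3): Agent 2 can switch to C1 (-4 → 2). Not NE.
(Middle, C4): Agent 1 gets 4, best alternative 2; Agent 2 gets 5, best alternative 2. No profitable deviation — NE.
(Bottom, C1): Agent 1 gets 5, best alternative 4; Agent 2 gets 3, best alternative 2. No profitable deviation — NE.
(Bottom, C2): Agent 1 can switch to Top (-4 → -3). Not NE.
(Bottom, C3): Agent 1 can switch to Top (-2 → 1). Not NE.
(Bottom, C4): Agent 1 can switch to Middle (2 → 4). Not NE.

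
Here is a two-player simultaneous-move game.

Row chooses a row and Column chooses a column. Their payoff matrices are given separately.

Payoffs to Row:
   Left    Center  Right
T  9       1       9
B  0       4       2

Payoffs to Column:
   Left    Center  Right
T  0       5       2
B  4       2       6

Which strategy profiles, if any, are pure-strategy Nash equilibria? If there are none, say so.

For each player, find the best response to each opponent profile; mutual best responses are the pure NE.
Row against Left: payoffs 9, 0 → best response T.
Row against Center: payoffs 1, 4 → best response B.
Row against Right: payoffs 9, 2 → best response T.
Column against T: payoffs 0, 5, 2 → best response Center.
Column against B: payoffs 4, 2, 6 → best response Right.
No profile is a mutual best response for all players.

This game has no pure Nash equilibrium.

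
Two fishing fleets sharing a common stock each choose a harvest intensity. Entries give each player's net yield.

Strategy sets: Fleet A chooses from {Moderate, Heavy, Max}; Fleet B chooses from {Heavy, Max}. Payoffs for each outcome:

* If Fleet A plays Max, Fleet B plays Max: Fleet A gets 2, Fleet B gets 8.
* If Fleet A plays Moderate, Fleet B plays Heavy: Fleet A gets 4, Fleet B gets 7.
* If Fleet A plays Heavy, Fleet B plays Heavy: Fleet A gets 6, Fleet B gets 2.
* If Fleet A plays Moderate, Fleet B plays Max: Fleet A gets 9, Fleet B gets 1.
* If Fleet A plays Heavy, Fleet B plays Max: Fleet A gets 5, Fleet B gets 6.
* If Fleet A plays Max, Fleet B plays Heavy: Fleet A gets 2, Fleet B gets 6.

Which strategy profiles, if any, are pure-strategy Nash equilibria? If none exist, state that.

For each strategy profile, look for a profitable unilateral deviation.
(Moderate, Heavy): Fleet A can switch to Heavy (4 → 6). Not NE.
(Moderate, Max): Fleet B can switch to Heavy (1 → 7). Not NE.
(Heavy, Heavy): Fleet B can switch to Max (2 → 6). Not NE.
(Heavy, Max): Fleet A can switch to Moderate (5 → 9). Not NE.
(Max, Heavy): Fleet A can switch to Moderate (2 → 4). Not NE.
(Max, Max): Fleet A can switch to Moderate (2 → 9). Not NE.

none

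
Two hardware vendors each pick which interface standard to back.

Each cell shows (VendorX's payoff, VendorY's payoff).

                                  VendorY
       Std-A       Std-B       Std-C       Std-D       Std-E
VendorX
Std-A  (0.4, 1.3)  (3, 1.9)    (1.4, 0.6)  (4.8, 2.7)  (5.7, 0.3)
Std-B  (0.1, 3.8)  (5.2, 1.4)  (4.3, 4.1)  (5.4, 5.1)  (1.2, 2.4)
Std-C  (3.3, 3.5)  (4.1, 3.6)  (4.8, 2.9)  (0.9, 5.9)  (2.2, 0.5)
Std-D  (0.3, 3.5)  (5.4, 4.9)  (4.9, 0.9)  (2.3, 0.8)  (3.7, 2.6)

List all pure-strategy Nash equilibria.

VendorX against Std-A: payoffs 0.4, 0.1, 3.3, 0.3 → best response Std-C.
VendorX against Std-B: payoffs 3, 5.2, 4.1, 5.4 → best response Std-D.
VendorX against Std-C: payoffs 1.4, 4.3, 4.8, 4.9 → best response Std-D.
VendorX against Std-D: payoffs 4.8, 5.4, 0.9, 2.3 → best response Std-B.
VendorX against Std-E: payoffs 5.7, 1.2, 2.2, 3.7 → best response Std-A.
VendorY against Std-A: payoffs 1.3, 1.9, 0.6, 2.7, 0.3 → best response Std-D.
VendorY against Std-B: payoffs 3.8, 1.4, 4.1, 5.1, 2.4 → best response Std-D.
VendorY against Std-C: payoffs 3.5, 3.6, 2.9, 5.9, 0.5 → best response Std-D.
VendorY against Std-D: payoffs 3.5, 4.9, 0.9, 0.8, 2.6 → best response Std-B.
Mutual best responses: (Std-B, Std-D); (Std-D, Std-B).

The pure Nash equilibria are (Std-B, Std-D) and (Std-D, Std-B).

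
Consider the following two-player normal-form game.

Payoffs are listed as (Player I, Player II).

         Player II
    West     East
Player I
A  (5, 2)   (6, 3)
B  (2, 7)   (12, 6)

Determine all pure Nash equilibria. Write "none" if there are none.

(A, West): Player II can switch to East (2 → 3). Not NE.
(A, East): Player I can switch to B (6 → 12). Not NE.
(B, West): Player I can switch to A (2 → 5). Not NE.
(B, East): Player II can switch to West (6 → 7). Not NE.

There is no pure-strategy Nash equilibrium.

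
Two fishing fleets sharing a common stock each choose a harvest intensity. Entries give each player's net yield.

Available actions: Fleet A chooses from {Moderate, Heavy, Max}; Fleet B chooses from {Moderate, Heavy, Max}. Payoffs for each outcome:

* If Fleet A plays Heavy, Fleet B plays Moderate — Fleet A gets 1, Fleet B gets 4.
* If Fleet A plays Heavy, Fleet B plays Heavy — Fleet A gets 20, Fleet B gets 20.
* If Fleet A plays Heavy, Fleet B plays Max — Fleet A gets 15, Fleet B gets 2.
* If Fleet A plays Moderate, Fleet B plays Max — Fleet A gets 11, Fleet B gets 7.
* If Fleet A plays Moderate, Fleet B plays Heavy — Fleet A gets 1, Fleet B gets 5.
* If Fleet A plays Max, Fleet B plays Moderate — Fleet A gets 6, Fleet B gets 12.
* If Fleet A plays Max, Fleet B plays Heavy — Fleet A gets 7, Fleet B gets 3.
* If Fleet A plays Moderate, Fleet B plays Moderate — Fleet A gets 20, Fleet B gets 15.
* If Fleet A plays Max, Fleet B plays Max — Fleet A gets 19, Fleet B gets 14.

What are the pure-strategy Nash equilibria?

(Moderate, Moderate) and (Heavy, Heavy) and (Max, Max)

Check each profile: it is a Nash equilibrium iff no player can strictly gain by switching unilaterally.
(Moderate, Moderate): Fleet A gets 20, best alternative 6; Fleet B gets 15, best alternative 7. No profitable deviation — NE.
(Moderate, Heavy): Fleet A can switch to Heavy (1 → 20). Not NE.
(Moderate, Max): Fleet A can switch to Heavy (11 → 15). Not NE.
(Heavy, Moderate): Fleet A can switch to Moderate (1 → 20). Not NE.
(Heavy, Heavy): Fleet A gets 20, best alternative 7; Fleet B gets 20, best alternative 4. No profitable deviation — NE.
(Heavy, Max): Fleet A can switch to Max (15 → 19). Not NE.
(Max, Moderate): Fleet A can switch to Moderate (6 → 20). Not NE.
(Max, Heavy): Fleet A can switch to Heavy (7 → 20). Not NE.
(Max, Max): Fleet A gets 19, best alternative 15; Fleet B gets 14, best alternative 12. No profitable deviation — NE.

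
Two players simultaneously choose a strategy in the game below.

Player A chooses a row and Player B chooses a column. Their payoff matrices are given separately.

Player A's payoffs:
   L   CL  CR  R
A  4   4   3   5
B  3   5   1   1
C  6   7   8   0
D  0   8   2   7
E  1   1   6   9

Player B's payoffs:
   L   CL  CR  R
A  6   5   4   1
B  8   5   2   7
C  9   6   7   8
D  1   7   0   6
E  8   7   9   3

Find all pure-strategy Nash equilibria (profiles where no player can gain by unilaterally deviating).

(C, L), (D, CL)

Check each profile: it is a Nash equilibrium iff no player can strictly gain by switching unilaterally.
(A, L): Player A can switch to C (4 → 6). Not NE.
(A, CL): Player A can switch to B (4 → 5). Not NE.
(A, CR): Player A can switch to C (3 → 8). Not NE.
(A, R): Player A can switch to D (5 → 7). Not NE.
(B, L): Player A can switch to A (3 → 4). Not NE.
(B, CL): Player A can switch to C (5 → 7). Not NE.
(C, L): Player A gets 6, best alternative 4; Player B gets 9, best alternative 8. No profitable deviation — NE.
(D, CL): Player A gets 8, best alternative 7; Player B gets 7, best alternative 6. No profitable deviation — NE.
(The remaining 12 profiles each have a profitable deviation by the same check.)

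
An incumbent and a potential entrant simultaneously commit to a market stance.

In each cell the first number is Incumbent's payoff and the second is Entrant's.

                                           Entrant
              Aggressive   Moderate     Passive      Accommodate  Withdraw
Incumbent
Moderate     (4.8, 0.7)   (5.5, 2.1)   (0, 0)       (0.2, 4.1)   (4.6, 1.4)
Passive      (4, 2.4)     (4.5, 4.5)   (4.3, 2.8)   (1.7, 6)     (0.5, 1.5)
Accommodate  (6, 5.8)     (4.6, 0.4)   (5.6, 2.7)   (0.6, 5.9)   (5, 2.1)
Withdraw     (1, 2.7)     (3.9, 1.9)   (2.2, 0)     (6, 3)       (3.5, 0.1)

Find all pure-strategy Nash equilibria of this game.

Pure NE: (Withdraw, Accommodate)

(Moderate, Aggressive): Incumbent can switch to Accommodate (4.8 → 6). Not NE.
(Moderate, Moderate): Entrant can switch to Accommodate (2.1 → 4.1). Not NE.
(Moderate, Passive): Incumbent can switch to Passive (0 → 4.3). Not NE.
(Moderate, Accommodate): Incumbent can switch to Passive (0.2 → 1.7). Not NE.
(Moderate, Withdraw): Incumbent can switch to Accommodate (4.6 → 5). Not NE.
(Passive, Aggressive): Incumbent can switch to Moderate (4 → 4.8). Not NE.
(Passive, Moderate): Incumbent can switch to Moderate (4.5 → 5.5). Not NE.
(Passive, Passive): Incumbent can switch to Accommodate (4.3 → 5.6). Not NE.
(Passive, Accommodate): Incumbent can switch to Withdraw (1.7 → 6). Not NE.
(Passive, Withdraw): Incumbent can switch to Moderate (0.5 → 4.6). Not NE.
(Accommodate, Aggressive): Entrant can switch to Accommodate (5.8 → 5.9). Not NE.
(Accommodate, Moderate): Incumbent can switch to Moderate (4.6 → 5.5). Not NE.
(Withdraw, Accommodate): Incumbent gets 6, best alternative 1.7; Entrant gets 3, best alternative 2.7. No profitable deviation — NE.
(The remaining 7 profiles each have a profitable deviation by the same check.)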